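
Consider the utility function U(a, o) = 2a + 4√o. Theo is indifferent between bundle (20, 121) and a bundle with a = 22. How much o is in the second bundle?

o = 100

U(20, 121) = 84.
Set U(22, o) = 84 and solve.
With a = 22: 4√o = 84 − 2·22 = 40, so √o = 10 and o = 100.
Check: U(22, 100) = 84.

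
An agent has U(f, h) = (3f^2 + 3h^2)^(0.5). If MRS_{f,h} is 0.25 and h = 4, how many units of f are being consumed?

f = 1

For CES with ρ = 2, MRS = (h/f)^(-1).
Setting (4/f)^(-1) = 0.25 gives 4/f = 4 and f = 1.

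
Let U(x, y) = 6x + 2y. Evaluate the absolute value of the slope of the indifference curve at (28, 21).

MU_x = 6, MU_y = 2, so MRS = 6/2 = 3 at every bundle.
At (28, 21): MRS = 3.
So at (28, 21) the consumer would give up 3 units of y for one more unit of x.

MRS = 3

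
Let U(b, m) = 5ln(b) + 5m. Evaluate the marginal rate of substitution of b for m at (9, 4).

MU_b = 5/b, MU_m = 5.
MRS = 5/b ÷ 5.
At (9, 4): MRS = 1/9.
The indifference curve has slope −1/9 at this bundle.

MRS = 1/9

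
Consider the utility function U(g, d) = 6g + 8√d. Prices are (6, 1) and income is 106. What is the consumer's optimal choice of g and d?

g* = 15, d* = 16

MU_g = 6, MU_d = 8/(2√d).
MRS = 6 ÷ (8/(2√d)).
Tangency: set MRS = p_g/p_d = 6/1 = 6.
MRS depends only on d: 1.5·√d = 6 ⇒ √d = 6/1.5 = 4 ⇒ d* = 16.
From the budget, 6·g = 106 − 1·16 = 90, so g* = 15.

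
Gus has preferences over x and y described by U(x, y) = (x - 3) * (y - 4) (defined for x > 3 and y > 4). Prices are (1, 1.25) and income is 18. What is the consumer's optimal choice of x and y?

MU_x = (y−4), MU_y = (x−3).
MRS = (y−4)/(x−3).
Tangency: set MRS = p_x/p_y = 1/1.25 = 0.8.
So (y − 4)/(x − 3) = 0.8, i.e. (y − 4) = 0.8·(x − 3).
Rewrite the budget in excess-of-subsistence terms: 1·(x − 3) + 1.25·(y − 4) = 18 − 1·3 − 1.25·4 = 10.
Substituting, 2·(x − 3) = 10, so x − 3 = 5 and x* = 8.
Then y − 4 = 0.8·5 = 4, so y* = 8.

x* = 8, y* = 8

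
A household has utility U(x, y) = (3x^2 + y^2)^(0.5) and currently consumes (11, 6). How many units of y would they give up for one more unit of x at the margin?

MRS = 5.5

For CES with ρ = 2, MRS = (3/1)·(y/x)^(-1).
At (11, 6): MRS = 5.5.
That is, one extra unit of x is worth 5.5 units of y at the margin.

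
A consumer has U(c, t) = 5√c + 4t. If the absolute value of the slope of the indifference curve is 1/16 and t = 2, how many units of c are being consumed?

MU_c = 5/(2√c), MU_t = 4.
MRS = 5/(2√c) ÷ 4.
MRS depends only on c: 0.625/√c = 1/16 ⇒ √c = 0.625/(1/16) = 10 ⇒ c = 100.

c = 100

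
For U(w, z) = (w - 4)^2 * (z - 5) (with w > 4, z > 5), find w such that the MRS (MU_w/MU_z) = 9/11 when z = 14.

MU_w = 2·(w−4)·(z−5), MU_z = (w−4)^2.
MRS = (2/1)·(z−5)/(w−4).
Substitute z = 14: MRS = 18/(w − 4). Setting this equal to 9/11 gives w − 4 = 18/(9/11) = 22, so w = 26.

w = 26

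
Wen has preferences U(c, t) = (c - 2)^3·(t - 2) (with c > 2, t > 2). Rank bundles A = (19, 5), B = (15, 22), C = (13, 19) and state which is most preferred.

Evaluate utility at each bundle:
U(A) = 14739.
U(B) = 43940.
U(C) = 22627.
Highest utility is B, so B ≻ C ≻ A.

Bundle B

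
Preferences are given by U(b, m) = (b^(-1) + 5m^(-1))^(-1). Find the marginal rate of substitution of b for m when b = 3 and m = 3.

For CES with ρ = -1, MRS = (1/5)·(m/b)^2.
At (3, 3): MRS = 0.2.
The indifference curve has slope −0.2 at this bundle.

MRS = 0.2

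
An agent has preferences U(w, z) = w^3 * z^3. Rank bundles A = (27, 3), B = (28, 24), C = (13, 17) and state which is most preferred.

Evaluate utility at each bundle:
U(A) = 531441.
U(B) = 303464448.
U(C) = 10793861.
Highest utility is B, so B ≻ C ≻ A.

Bundle B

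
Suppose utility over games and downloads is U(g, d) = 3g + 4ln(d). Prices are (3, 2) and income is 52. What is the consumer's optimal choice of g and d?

g* = 16, d* = 2

MU_g = 3, MU_d = 4/d.
MRS = 3 ÷ (4/d).
Tangency: set MRS = p_g/p_d = 3/2 = 1.5.
MRS depends only on d: 0.75·d = 1.5 ⇒ d* = 1.5/0.75 = 2.
From the budget, 3·g = 52 − 2·2 = 48, so g* = 16.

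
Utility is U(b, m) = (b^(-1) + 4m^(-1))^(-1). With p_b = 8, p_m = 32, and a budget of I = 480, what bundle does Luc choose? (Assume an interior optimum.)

For CES with ρ = -1, MRS = (1/4)·(m/b)^2.
Tangency: set MRS = p_b/p_m = 8/32 = 0.25.
So (m/b)^2 = 1; taking the square root, m/b = 1, i.e. m = b.
Substitute into the budget 8·b + 32·m = 480: 40·b = 480, so b* = 12 and m* = 12.

b* = 12, m* = 12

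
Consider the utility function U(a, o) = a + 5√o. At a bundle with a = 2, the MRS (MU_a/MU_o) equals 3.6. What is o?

MU_a = 1, MU_o = 5/(2√o).
MRS = 1 ÷ (5/(2√o)).
MRS depends only on o: 0.4·√o = 3.6 ⇒ √o = 3.6/0.4 = 9 ⇒ o = 81.

o = 81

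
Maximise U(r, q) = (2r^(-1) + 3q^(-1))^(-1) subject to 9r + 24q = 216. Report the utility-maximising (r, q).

r* = 8, q* = 6

For CES with ρ = -1, MRS = (2/3)·(q/r)^2.
Tangency: set MRS = p_r/p_q = 9/24 = 0.375.
So (q/r)^2 = 9/16; taking the square root, q/r = 0.75, i.e. q = 0.75·r.
Substitute into the budget 9·r + 24·q = 216: 27·r = 216, so r* = 8 and q* = 0.75·8 = 6.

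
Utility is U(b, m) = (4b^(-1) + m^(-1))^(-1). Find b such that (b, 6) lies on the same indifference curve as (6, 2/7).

b = 1

U depends on (b, m) only through S = 4b^(-1) + m^(-1), so equal utility means equal S. At (6, 2/7): S = 25/6.
With m = 6: 6^(-1) = 1/6, so 4b^(-1) = 25/6 − 1/6 = 4, i.e. b^(-1) = 1.
Hence b = 1/1 = 1.
Check: U(1, 6) = 0.24.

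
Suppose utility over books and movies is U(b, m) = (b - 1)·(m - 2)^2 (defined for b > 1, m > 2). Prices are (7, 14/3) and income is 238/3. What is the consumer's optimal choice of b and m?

MU_b = (m−2)^2, MU_m = 2·(b−1)·(m−2).
MRS = (1/2)·(m−2)/(b−1).
Tangency: set MRS = p_b/p_m = 7/(14/3) = 1.5.
So (1/2)·(m − 2)/(b − 1) = 1.5, i.e. (m − 2) = 3·(b − 1).
Rewrite the budget in excess-of-subsistence terms: 7·(b − 1) + (14/3)·(m − 2) = 238/3 − 7·1 − (14/3)·2 = 63.
Substituting, 21·(b − 1) = 63, so b − 1 = 3 and b* = 4.
Then m − 2 = 3·3 = 9, so m* = 11.

b* = 4, m* = 11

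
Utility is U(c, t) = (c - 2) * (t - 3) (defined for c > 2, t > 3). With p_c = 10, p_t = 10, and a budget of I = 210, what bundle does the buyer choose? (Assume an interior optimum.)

MU_c = (t−3), MU_t = (c−2).
MRS = (t−3)/(c−2).
Tangency: set MRS = p_c/p_t = 10/10 = 1.
So (t − 3)/(c − 2) = 1, i.e. (t − 3) = (c − 2).
Rewrite the budget in excess-of-subsistence terms: 10·(c − 2) + 10·(t − 3) = 210 − 10·2 − 10·3 = 160.
Substituting, 20·(c − 2) = 160, so c − 2 = 8 and c* = 10.
Then t − 3 = 8, so t* = 11.

c* = 10, t* = 11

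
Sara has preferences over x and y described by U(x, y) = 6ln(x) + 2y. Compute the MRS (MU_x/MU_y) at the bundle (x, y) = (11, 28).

MRS = 3/11

MU_x = 6/x, MU_y = 2.
MRS = 6/x ÷ 2.
At (11, 28): MRS = 3/11.
The indifference curve has slope −3/11 at this bundle.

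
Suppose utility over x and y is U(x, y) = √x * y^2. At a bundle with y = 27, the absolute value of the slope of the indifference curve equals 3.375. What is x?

x = 2

MU_x = 0.5·x^(-0.5)·y^2 and MU_y = 2·√x·y.
MRS = MU_x/MU_y = (0.25)·y/x.
Substitute y = 27: MRS = 6.75/x. Setting 6.75/x = 3.375 gives x = 6.75/3.375 = 2.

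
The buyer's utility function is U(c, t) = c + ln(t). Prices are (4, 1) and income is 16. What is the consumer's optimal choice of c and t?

c* = 3, t* = 4

MU_c = 1, MU_t = 1/t.
MRS = 1 ÷ (1/t).
Tangency: set MRS = p_c/p_t = 4/1 = 4.
MRS depends only on t: t = 4 ⇒ t* = 4.
From the budget, 4·c = 16 − 1·4 = 12, so c* = 3.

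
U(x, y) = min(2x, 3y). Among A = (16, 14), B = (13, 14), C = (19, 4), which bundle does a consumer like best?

Bundle A

Evaluate utility at each bundle:
U(A) = 32.
U(B) = 26.
U(C) = 12.
Highest utility is A, so A ≻ B ≻ C.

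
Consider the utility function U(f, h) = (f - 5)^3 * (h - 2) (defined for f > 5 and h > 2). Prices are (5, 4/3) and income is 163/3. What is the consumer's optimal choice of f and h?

MU_f = 3·(f−5)^2·(h−2), MU_h = (f−5)^3.
MRS = (3/1)·(h−2)/(f−5).
Tangency: set MRS = p_f/p_h = 5/(4/3) = 3.75.
So (3/1)·(h − 2)/(f − 5) = 3.75, i.e. (h − 2) = 1.25·(f − 5).
Rewrite the budget in excess-of-subsistence terms: 5·(f − 5) + (4/3)·(h − 2) = 163/3 − 5·5 − (4/3)·2 = 80/3.
Substituting, (20/3)·(f − 5) = 80/3, so f − 5 = 4 and f* = 9.
Then h − 2 = 1.25·4 = 5, so h* = 7.

f* = 9, h* = 7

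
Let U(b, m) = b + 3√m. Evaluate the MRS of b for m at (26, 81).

MU_b = 1, MU_m = 3/(2√m).
MRS = 1 ÷ (3/(2√m)).
At (26, 81): MRS = 6.
That is, one extra unit of b is worth 6 units of m at the margin.

MRS = 6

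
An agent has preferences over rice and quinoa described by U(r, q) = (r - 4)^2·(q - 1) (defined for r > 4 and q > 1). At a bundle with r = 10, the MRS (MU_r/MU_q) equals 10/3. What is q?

MU_r = 2·(r−4)·(q−1), MU_q = (r−4)^2.
MRS = (2/1)·(q−1)/(r−4).
Substitute r = 10: MRS = (q − 1)/3. Setting this equal to 10/3 gives q − 1 = (10/3)·3 = 10, so q = 11.

q = 11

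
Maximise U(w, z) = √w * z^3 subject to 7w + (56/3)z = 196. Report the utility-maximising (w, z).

w* = 4, z* = 9

MU_w = 0.5·w^(-0.5)·z^3 and MU_z = 3·√w·z^2.
MRS = MU_w/MU_z = (1/6)·z/w.
Tangency: set MRS = p_w/p_z = 7/(56/3) = 0.375.
So (1/6)·z/w = 0.375, i.e. z = 2.25·w.
Substitute into the budget 7·w + (56/3)·z = 196: 49·w = 196, so w* = 4.
Then z* = 2.25·4 = 9.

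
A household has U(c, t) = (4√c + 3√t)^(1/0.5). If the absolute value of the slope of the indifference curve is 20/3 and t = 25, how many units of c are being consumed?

For CES with ρ = 0.5, MRS = (4/3)·√(t/c).
Setting (4/3)·√(25/c) = 20/3 gives √(25/c) = 5, so 25/c = 25 and c = 1.

c = 1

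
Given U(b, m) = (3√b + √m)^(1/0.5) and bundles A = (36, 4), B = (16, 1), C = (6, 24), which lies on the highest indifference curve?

Evaluate utility at each bundle:
U(A) = 400.000.
U(B) = 169.000.
U(C) = 150.000.
Highest utility is A, so A ≻ B ≻ C.

Bundle A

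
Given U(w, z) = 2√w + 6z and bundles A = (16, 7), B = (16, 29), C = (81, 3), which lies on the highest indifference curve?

Bundle B

Evaluate utility at each bundle:
U(A) = 50.000.
U(B) = 182.000.
U(C) = 36.000.
Highest utility is B, so B ≻ A ≻ C.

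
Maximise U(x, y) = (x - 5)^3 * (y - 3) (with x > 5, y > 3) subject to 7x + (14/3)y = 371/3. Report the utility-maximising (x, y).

MU_x = 3·(x−5)^2·(y−3), MU_y = (x−5)^3.
MRS = (3/1)·(y−3)/(x−5).
Tangency: set MRS = p_x/p_y = 7/(14/3) = 1.5.
So (3/1)·(y − 3)/(x − 5) = 1.5, i.e. (y − 3) = 0.5·(x − 5).
Rewrite the budget in excess-of-subsistence terms: 7·(x − 5) + (14/3)·(y − 3) = 371/3 − 7·5 − (14/3)·3 = 224/3.
Substituting, (28/3)·(x − 5) = 224/3, so x − 5 = 8 and x* = 13.
Then y − 3 = 0.5·8 = 4, so y* = 7.

x* = 13, y* = 7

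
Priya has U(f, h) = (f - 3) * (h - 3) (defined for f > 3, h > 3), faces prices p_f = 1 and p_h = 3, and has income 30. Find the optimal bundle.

MU_f = (h−3), MU_h = (f−3).
MRS = (h−3)/(f−3).
Tangency: set MRS = p_f/p_h = 1/3.
So (h − 3)/(f − 3) = 1/3, i.e. (h − 3) = (1/3)·(f − 3).
Rewrite the budget in excess-of-subsistence terms: 1·(f − 3) + 3·(h − 3) = 30 − 1·3 − 3·3 = 18.
Substituting, 2·(f − 3) = 18, so f − 3 = 9 and f* = 12.
Then h − 3 = (1/3)·9 = 3, so h* = 6.

f* = 12, h* = 6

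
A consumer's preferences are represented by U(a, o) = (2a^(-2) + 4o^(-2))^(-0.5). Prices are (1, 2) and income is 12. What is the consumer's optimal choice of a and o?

a* = 4, o* = 4

For CES with ρ = -2, MRS = (2/4)·(o/a)^3.
Tangency: set MRS = p_a/p_o = 1/2 = 0.5.
So (o/a)^3 = 1; taking the cube root, o/a = 1, i.e. o = a.
Substitute into the budget 1·a + 2·o = 12: 3·a = 12, so a* = 4 and o* = 4.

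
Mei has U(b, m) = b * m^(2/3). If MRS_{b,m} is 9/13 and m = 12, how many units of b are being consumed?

MU_b = m^(2/3) and MU_m = 2/3·b·m^(-1/3).
MRS = MU_b/MU_m = (1.5)·m/b.
Substitute m = 12: MRS = 18/b. Setting 18/b = 9/13 gives b = 18/(9/13) = 26.

b = 26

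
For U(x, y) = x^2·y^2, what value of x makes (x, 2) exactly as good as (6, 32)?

x = 96

U(6, 32) = 36864.
Set U(x, 2) = 36864 and solve.
With y = 2: 2^2 = 4, so x^2 = 36864/4 = 9216; taking the square root, x = 96.
Check: U(96, 2) = 36864.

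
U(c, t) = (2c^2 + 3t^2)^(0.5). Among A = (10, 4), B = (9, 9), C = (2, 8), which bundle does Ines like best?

Evaluate utility at each bundle:
U(A) = 15.748.
U(B) = 20.125.
U(C) = 14.142.
Highest utility is B, so B ≻ A ≻ C.

Bundle B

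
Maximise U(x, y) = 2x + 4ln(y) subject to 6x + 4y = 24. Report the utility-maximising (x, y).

x* = 2, y* = 3

MU_x = 2, MU_y = 4/y.
MRS = 2 ÷ (4/y).
Tangency: set MRS = p_x/p_y = 6/4 = 1.5.
MRS depends only on y: 0.5·y = 1.5 ⇒ y* = 1.5/0.5 = 3.
From the budget, 6·x = 24 − 4·3 = 12, so x* = 2.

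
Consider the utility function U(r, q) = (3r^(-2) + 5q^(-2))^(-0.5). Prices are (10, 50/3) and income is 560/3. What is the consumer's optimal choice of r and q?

r* = 7, q* = 7

For CES with ρ = -2, MRS = (3/5)·(q/r)^3.
Tangency: set MRS = p_r/p_q = 10/(50/3) = 0.6.
So (q/r)^3 = 1; taking the cube root, q/r = 1, i.e. q = r.
Substitute into the budget 10·r + (50/3)·q = 560/3: (80/3)·r = 560/3, so r* = 7 and q* = 7.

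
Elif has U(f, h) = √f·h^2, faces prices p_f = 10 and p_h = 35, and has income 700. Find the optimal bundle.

MU_f = 0.5·f^(-0.5)·h^2 and MU_h = 2·√f·h.
MRS = MU_f/MU_h = (0.25)·h/f.
Tangency: set MRS = p_f/p_h = 10/35 = 2/7.
So (0.25)·h/f = 2/7, i.e. h = (8/7)·f.
Substitute into the budget 10·f + 35·h = 700: 50·f = 700, so f* = 14.
Then h* = (8/7)·14 = 16.

f* = 14, h* = 16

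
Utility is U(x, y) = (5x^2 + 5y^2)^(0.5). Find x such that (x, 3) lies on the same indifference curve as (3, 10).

x = 10

U depends on (x, y) only through S = 5x^2 + 5y^2, so equal utility means equal S. At (3, 10): S = 545.
With y = 3: 5·3^2 = 45, so 5x^2 = 545 − 45 = 500, i.e. x^2 = 100.
Hence x = √100 = 10.
Check: U(10, 3) = 23.3452.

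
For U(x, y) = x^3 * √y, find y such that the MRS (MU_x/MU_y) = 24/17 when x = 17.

y = 4

MU_x = 3·x^2·√y and MU_y = 0.5·x^3·y^(-0.5).
MRS = MU_x/MU_y = (6)·y/x.
Substitute x = 17: MRS = y/(17/6). Setting y/(17/6) = 24/17 gives y = (24/17)·(17/6) = 4.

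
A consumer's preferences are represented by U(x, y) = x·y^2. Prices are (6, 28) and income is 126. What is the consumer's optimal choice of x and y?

MU_x = y^2 and MU_y = 2·x·y.
MRS = MU_x/MU_y = (1/2)·y/x.
Tangency: set MRS = p_x/p_y = 6/28 = 3/14.
So (1/2)·y/x = 3/14, i.e. y = (3/7)·x.
Substitute into the budget 6·x + 28·y = 126: 18·x = 126, so x* = 7.
Then y* = (3/7)·7 = 3.

x* = 7, y* = 3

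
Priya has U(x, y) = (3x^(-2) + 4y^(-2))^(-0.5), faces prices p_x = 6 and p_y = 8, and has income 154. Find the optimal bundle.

For CES with ρ = -2, MRS = (3/4)·(y/x)^3.
Tangency: set MRS = p_x/p_y = 6/8 = 0.75.
So (y/x)^3 = 1; taking the cube root, y/x = 1, i.e. y = x.
Substitute into the budget 6·x + 8·y = 154: 14·x = 154, so x* = 11 and y* = 11.

x* = 11, y* = 11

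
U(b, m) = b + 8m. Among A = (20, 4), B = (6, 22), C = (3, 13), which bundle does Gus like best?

Evaluate utility at each bundle:
U(A) = 52.
U(B) = 182.
U(C) = 107.
Highest utility is B, so B ≻ C ≻ A.

Bundle B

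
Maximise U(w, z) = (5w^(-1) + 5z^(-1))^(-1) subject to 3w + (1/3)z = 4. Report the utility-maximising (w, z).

For CES with ρ = -1, MRS = (z/w)^2.
Tangency: set MRS = p_w/p_z = 3/(1/3) = 9.
So (z/w)^2 = 9; taking the square root, z/w = 3, i.e. z = 3·w.
Substitute into the budget 3·w + (1/3)·z = 4: 4·w = 4, so w* = 1 and z* = 3·1 = 3.

w* = 1, z* = 3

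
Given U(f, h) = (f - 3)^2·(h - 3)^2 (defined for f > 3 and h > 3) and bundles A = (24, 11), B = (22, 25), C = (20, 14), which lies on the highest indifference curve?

Bundle B

Evaluate utility at each bundle:
U(A) = 28224.
U(B) = 174724.
U(C) = 34969.
Highest utility is B, so B ≻ C ≻ A.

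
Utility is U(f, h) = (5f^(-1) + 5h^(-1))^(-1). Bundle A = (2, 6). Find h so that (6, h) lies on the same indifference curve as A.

h = 2

U depends on (f, h) only through S = 5f^(-1) + 5h^(-1), so equal utility means equal S. At (2, 6): S = 10/3.
With f = 6: 5·6^(-1) = 5/6, so 5h^(-1) = 10/3 − 5/6 = 2.5, i.e. h^(-1) = 0.5.
Hence h = 1/0.5 = 2.
Check: U(6, 2) = 0.3.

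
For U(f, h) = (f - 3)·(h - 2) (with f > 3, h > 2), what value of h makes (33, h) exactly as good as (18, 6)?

h = 4

U(18, 6) = 60.
Set U(33, h) = 60 and solve.
With f = 33: (33 − 3) = 30, so (h − 2) = 60/30 = 2.
So h = 2 + 2 = 4.
Check: U(33, 4) = 60.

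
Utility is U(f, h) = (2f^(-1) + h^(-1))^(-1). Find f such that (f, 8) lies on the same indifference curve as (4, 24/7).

f = 3

U depends on (f, h) only through S = 2f^(-1) + h^(-1), so equal utility means equal S. At (4, 24/7): S = 19/24.
With h = 8: 8^(-1) = 0.125, so 2f^(-1) = 19/24 − 0.125 = 2/3, i.e. f^(-1) = 1/3.
Hence f = 1/(1/3) = 3.
Check: U(3, 8) = 1.2632.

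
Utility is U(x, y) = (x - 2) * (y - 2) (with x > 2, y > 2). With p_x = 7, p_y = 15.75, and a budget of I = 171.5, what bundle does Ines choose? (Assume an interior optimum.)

x* = 11, y* = 6

MU_x = (y−2), MU_y = (x−2).
MRS = (y−2)/(x−2).
Tangency: set MRS = p_x/p_y = 7/15.75 = 4/9.
So (y − 2)/(x − 2) = 4/9, i.e. (y − 2) = (4/9)·(x − 2).
Rewrite the budget in excess-of-subsistence terms: 7·(x − 2) + 15.75·(y − 2) = 171.5 − 7·2 − 15.75·2 = 126.
Substituting, 14·(x − 2) = 126, so x − 2 = 9 and x* = 11.
Then y − 2 = (4/9)·9 = 4, so y* = 6.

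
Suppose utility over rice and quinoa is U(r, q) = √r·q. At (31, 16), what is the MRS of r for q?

MU_r = 0.5·r^(-0.5)·q and MU_q = √r.
MRS = MU_r/MU_q = (0.5)·q/r.
At (31, 16): MRS = 8/31.
That is, one extra unit of r is worth 8/31 units of q at the margin.

MRS = 8/31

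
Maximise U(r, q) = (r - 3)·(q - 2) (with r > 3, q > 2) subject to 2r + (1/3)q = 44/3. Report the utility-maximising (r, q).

MU_r = (q−2), MU_q = (r−3).
MRS = (q−2)/(r−3).
Tangency: set MRS = p_r/p_q = 2/(1/3) = 6.
So (q − 2)/(r − 3) = 6, i.e. (q − 2) = 6·(r − 3).
Rewrite the budget in excess-of-subsistence terms: 2·(r − 3) + (1/3)·(q − 2) = 44/3 − 2·3 − (1/3)·2 = 8.
Substituting, 4·(r − 3) = 8, so r − 3 = 2 and r* = 5.
Then q − 2 = 6·2 = 12, so q* = 14.

r* = 5, q* = 14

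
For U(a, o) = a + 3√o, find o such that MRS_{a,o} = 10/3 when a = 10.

o = 25

MU_a = 1, MU_o = 3/(2√o).
MRS = 1 ÷ (3/(2√o)).
MRS depends only on o: (2/3)·√o = 10/3 ⇒ √o = (10/3)/(2/3) = 5 ⇒ o = 25.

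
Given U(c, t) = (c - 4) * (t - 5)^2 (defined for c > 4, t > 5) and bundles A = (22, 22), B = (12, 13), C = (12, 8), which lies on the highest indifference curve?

Evaluate utility at each bundle:
U(A) = 5202.
U(B) = 512.
U(C) = 72.
Highest utility is A, so A ≻ B ≻ C.

Bundle A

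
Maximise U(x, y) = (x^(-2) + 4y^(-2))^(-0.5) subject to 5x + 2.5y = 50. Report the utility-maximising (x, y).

For CES with ρ = -2, MRS = (1/4)·(y/x)^3.
Tangency: set MRS = p_x/p_y = 5/2.5 = 2.
So (y/x)^3 = 8; taking the cube root, y/x = 2, i.e. y = 2·x.
Substitute into the budget 5·x + 2.5·y = 50: 10·x = 50, so x* = 5 and y* = 2·5 = 10.

x* = 5, y* = 10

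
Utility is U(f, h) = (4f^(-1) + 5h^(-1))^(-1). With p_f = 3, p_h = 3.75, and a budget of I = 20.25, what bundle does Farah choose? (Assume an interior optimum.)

For CES with ρ = -1, MRS = (4/5)·(h/f)^2.
Tangency: set MRS = p_f/p_h = 3/3.75 = 0.8.
So (h/f)^2 = 1; taking the square root, h/f = 1, i.e. h = f.
Substitute into the budget 3·f + 3.75·h = 20.25: 6.75·f = 20.25, so f* = 3 and h* = 3.

f* = 3, h* = 3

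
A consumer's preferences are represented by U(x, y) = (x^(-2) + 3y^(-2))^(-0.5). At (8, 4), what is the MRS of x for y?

For CES with ρ = -2, MRS = (1/3)·(y/x)^3.
At (8, 4): MRS = 1/24.
The indifference curve has slope −1/24 at this bundle.

MRS = 1/24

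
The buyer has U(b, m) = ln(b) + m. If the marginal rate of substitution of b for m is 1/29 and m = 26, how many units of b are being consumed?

b = 29

MU_b = 1/b, MU_m = 1.
MRS = 1/b ÷ 1.
MRS depends only on b: 1/b = 1/29 ⇒ b = 1/(1/29) = 29.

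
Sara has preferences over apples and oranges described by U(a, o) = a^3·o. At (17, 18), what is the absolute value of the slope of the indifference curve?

MRS = 54/17

MU_a = 3·a^2·o and MU_o = a^3.
MRS = MU_a/MU_o = (3/1)·o/a.
At (17, 18): MRS = 54/17.
That is, one extra unit of a is worth 54/17 units of o at the margin.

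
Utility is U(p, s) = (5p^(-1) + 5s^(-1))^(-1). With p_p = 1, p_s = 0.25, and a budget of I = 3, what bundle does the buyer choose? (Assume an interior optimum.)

p* = 2, s* = 4

For CES with ρ = -1, MRS = (s/p)^2.
Tangency: set MRS = p_p/p_s = 1/0.25 = 4.
So (s/p)^2 = 4; taking the square root, s/p = 2, i.e. s = 2·p.
Substitute into the budget 1·p + 0.25·s = 3: 1.5·p = 3, so p* = 2 and s* = 2·2 = 4.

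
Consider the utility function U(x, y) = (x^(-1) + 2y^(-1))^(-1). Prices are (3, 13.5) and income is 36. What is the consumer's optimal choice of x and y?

x* = 3, y* = 2

For CES with ρ = -1, MRS = (1/2)·(y/x)^2.
Tangency: set MRS = p_x/p_y = 3/13.5 = 2/9.
So (y/x)^2 = 4/9; taking the square root, y/x = 2/3, i.e. y = (2/3)·x.
Substitute into the budget 3·x + 13.5·y = 36: 12·x = 36, so x* = 3 and y* = (2/3)·3 = 2.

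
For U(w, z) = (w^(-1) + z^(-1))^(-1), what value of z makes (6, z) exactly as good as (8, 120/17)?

U depends on (w, z) only through S = w^(-1) + z^(-1), so equal utility means equal S. At (8, 120/17): S = 4/15.
With w = 6: 6^(-1) = 1/6, so z^(-1) = 4/15 − 1/6 = 0.1.
Hence z = 1/0.1 = 10.
Check: U(6, 10) = 3.75.

z = 10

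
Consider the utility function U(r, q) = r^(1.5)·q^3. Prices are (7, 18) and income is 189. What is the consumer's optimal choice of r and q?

MU_r = 1.5·√r·q^3 and MU_q = 3·r^(1.5)·q^2.
MRS = MU_r/MU_q = (0.5)·q/r.
Tangency: set MRS = p_r/p_q = 7/18.
So (0.5)·q/r = 7/18, i.e. q = (7/9)·r.
Substitute into the budget 7·r + 18·q = 189: 21·r = 189, so r* = 9.
Then q* = (7/9)·9 = 7.

r* = 9, q* = 7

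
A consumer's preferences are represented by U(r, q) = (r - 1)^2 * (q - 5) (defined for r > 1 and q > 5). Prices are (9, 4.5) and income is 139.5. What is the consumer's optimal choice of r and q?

r* = 9, q* = 13

MU_r = 2·(r−1)·(q−5), MU_q = (r−1)^2.
MRS = (2/1)·(q−5)/(r−1).
Tangency: set MRS = p_r/p_q = 9/4.5 = 2.
So (2/1)·(q − 5)/(r − 1) = 2, i.e. (q − 5) = (r − 1).
Rewrite the budget in excess-of-subsistence terms: 9·(r − 1) + 4.5·(q − 5) = 139.5 − 9·1 − 4.5·5 = 108.
Substituting, 13.5·(r − 1) = 108, so r − 1 = 8 and r* = 9.
Then q − 5 = 8, so q* = 13.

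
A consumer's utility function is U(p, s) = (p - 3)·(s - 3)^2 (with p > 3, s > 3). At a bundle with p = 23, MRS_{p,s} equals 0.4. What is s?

s = 19

MU_p = (s−3)^2, MU_s = 2·(p−3)·(s−3).
MRS = (1/2)·(s−3)/(p−3).
Substitute p = 23: MRS = (s − 3)/40. Setting this equal to 0.4 gives s − 3 = 0.4·40 = 16, so s = 19.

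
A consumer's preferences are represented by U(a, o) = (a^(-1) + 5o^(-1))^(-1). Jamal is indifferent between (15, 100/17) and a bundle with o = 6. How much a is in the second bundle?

a = 12

U depends on (a, o) only through S = a^(-1) + 5o^(-1), so equal utility means equal S. At (15, 100/17): S = 11/12.
With o = 6: 5·6^(-1) = 5/6, so a^(-1) = 11/12 − 5/6 = 1/12.
Hence a = 1/(1/12) = 12.
Check: U(12, 6) = 1.0909.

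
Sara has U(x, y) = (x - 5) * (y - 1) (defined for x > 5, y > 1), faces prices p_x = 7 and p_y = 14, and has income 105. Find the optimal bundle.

MU_x = (y−1), MU_y = (x−5).
MRS = (y−1)/(x−5).
Tangency: set MRS = p_x/p_y = 7/14 = 0.5.
So (y − 1)/(x − 5) = 0.5, i.e. (y − 1) = 0.5·(x − 5).
Rewrite the budget in excess-of-subsistence terms: 7·(x − 5) + 14·(y − 1) = 105 − 7·5 − 14·1 = 56.
Substituting, 14·(x − 5) = 56, so x − 5 = 4 and x* = 9.
Then y − 1 = 0.5·4 = 2, so y* = 3.

x* = 9, y* = 3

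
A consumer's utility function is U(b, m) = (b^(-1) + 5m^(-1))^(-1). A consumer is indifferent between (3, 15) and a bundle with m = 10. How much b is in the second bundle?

b = 6

U depends on (b, m) only through S = b^(-1) + 5m^(-1), so equal utility means equal S. At (3, 15): S = 2/3.
With m = 10: 5·10^(-1) = 0.5, so b^(-1) = 2/3 − 0.5 = 1/6.
Hence b = 1/(1/6) = 6.
Check: U(6, 10) = 1.5.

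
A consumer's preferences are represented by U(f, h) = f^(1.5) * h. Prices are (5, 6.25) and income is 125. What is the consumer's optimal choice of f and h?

f* = 15, h* = 8

MU_f = 1.5·√f·h and MU_h = f^(1.5).
MRS = MU_f/MU_h = (1.5)·h/f.
Tangency: set MRS = p_f/p_h = 5/6.25 = 0.8.
So (1.5)·h/f = 0.8, i.e. h = (8/15)·f.
Substitute into the budget 5·f + 6.25·h = 125: (25/3)·f = 125, so f* = 15.
Then h* = (8/15)·15 = 8.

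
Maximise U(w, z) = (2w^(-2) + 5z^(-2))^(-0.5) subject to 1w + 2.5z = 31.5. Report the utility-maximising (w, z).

w* = 9, z* = 9

For CES with ρ = -2, MRS = (2/5)·(z/w)^3.
Tangency: set MRS = p_w/p_z = 1/2.5 = 0.4.
So (z/w)^3 = 1; taking the cube root, z/w = 1, i.e. z = w.
Substitute into the budget 1·w + 2.5·z = 31.5: 3.5·w = 31.5, so w* = 9 and z* = 9.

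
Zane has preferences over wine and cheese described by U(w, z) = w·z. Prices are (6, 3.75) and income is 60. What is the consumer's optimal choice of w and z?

w* = 5, z* = 8

MU_w = z and MU_z = w.
MRS = MU_w/MU_z = z/w.
Tangency: set MRS = p_w/p_z = 6/3.75 = 1.6.
So z/w = 1.6, i.e. z = 1.6·w.
Substitute into the budget 6·w + 3.75·z = 60: 12·w = 60, so w* = 5.
Then z* = 1.6·5 = 8.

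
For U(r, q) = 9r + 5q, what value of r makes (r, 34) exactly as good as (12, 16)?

r = 2

U(12, 16) = 188.
Set U(r, 34) = 188 and solve.
9r + 5·34 = 188 ⇒ 9r = 18 ⇒ r = 2.
Check: U(2, 34) = 188.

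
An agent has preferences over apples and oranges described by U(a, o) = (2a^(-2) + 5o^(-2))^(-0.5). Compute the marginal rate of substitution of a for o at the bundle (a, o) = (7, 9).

For CES with ρ = -2, MRS = (2/5)·(o/a)^3.
At (7, 9): MRS = 1458/1715.
That is, one extra unit of a is worth 1458/1715 units of o at the margin.

MRS = 1458/1715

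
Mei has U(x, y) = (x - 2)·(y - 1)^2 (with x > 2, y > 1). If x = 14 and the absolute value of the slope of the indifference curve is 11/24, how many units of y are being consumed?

y = 12

MU_x = (y−1)^2, MU_y = 2·(x−2)·(y−1).
MRS = (1/2)·(y−1)/(x−2).
Substitute x = 14: MRS = (y − 1)/24. Setting this equal to 11/24 gives y − 1 = (11/24)·24 = 11, so y = 12.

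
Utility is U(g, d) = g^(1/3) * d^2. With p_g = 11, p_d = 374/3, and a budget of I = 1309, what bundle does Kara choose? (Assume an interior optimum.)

MU_g = 1/3·g^(-2/3)·d^2 and MU_d = 2·g^(1/3)·d.
MRS = MU_g/MU_d = (1/6)·d/g.
Tangency: set MRS = p_g/p_d = 11/(374/3) = 3/34.
So (1/6)·d/g = 3/34, i.e. d = (9/17)·g.
Substitute into the budget 11·g + (374/3)·d = 1309: 77·g = 1309, so g* = 17.
Then d* = (9/17)·17 = 9.

g* = 17, d* = 9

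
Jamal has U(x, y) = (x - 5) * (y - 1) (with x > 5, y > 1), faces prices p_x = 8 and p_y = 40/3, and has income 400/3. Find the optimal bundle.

MU_x = (y−1), MU_y = (x−5).
MRS = (y−1)/(x−5).
Tangency: set MRS = p_x/p_y = 8/(40/3) = 0.6.
So (y − 1)/(x − 5) = 0.6, i.e. (y − 1) = 0.6·(x − 5).
Rewrite the budget in excess-of-subsistence terms: 8·(x − 5) + (40/3)·(y − 1) = 400/3 − 8·5 − (40/3)·1 = 80.
Substituting, 16·(x − 5) = 80, so x − 5 = 5 and x* = 10.
Then y − 1 = 0.6·5 = 3, so y* = 4.

x* = 10, y* = 4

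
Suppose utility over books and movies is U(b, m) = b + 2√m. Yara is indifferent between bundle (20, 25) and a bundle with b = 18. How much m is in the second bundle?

m = 36

U(20, 25) = 30.
Set U(18, m) = 30 and solve.
With b = 18: 2√m = 30 − 18 = 12, so √m = 6 and m = 36.
Check: U(18, 36) = 30.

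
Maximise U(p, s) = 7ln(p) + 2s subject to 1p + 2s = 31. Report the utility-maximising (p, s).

p* = 7, s* = 12

MU_p = 7/p, MU_s = 2.
MRS = 7/p ÷ 2.
Tangency: set MRS = p_p/p_s = 1/2 = 0.5.
MRS depends only on p: 3.5/p = 0.5 ⇒ p* = 3.5/0.5 = 7.
From the budget, 2·s = 31 − 1·7 = 24, so s* = 12.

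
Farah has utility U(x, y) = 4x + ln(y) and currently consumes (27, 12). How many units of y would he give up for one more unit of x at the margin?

MU_x = 4, MU_y = 1/y.
MRS = 4 ÷ (1/y).
At (27, 12): MRS = 48.
So at (27, 12) the consumer would give up 48 units of y for one more unit of x.

MRS = 48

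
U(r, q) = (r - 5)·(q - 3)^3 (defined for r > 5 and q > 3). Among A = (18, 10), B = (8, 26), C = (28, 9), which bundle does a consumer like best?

Evaluate utility at each bundle:
U(A) = 4459.
U(B) = 36501.
U(C) = 4968.
Highest utility is B, so B ≻ C ≻ A.

Bundle B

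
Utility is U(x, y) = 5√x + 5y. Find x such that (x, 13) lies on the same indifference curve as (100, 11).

U(100, 11) = 105.
Set U(x, 13) = 105 and solve.
With y = 13: 5√x = 105 − 5·13 = 40, so √x = 8 and x = 64.
Check: U(64, 13) = 105.

x = 64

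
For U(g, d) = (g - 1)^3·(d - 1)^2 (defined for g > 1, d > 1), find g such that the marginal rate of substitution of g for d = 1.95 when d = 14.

g = 11

MU_g = 3·(g−1)^2·(d−1)^2, MU_d = 2·(g−1)^3·(d−1).
MRS = (3/2)·(d−1)/(g−1).
Substitute d = 14: MRS = 19.5/(g − 1). Setting this equal to 1.95 gives g − 1 = 19.5/1.95 = 10, so g = 11.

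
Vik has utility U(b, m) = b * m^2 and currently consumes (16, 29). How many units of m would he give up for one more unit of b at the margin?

MU_b = m^2 and MU_m = 2·b·m.
MRS = MU_b/MU_m = (1/2)·m/b.
At (16, 29): MRS = 29/32.
So at (16, 29) the consumer would give up 29/32 units of m for one more unit of b.

MRS = 29/32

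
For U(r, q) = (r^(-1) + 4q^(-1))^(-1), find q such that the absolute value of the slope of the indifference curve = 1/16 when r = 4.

For CES with ρ = -1, MRS = (1/4)·(q/r)^2.
Setting (1/4)·(q/4)^2 = 1/16 gives (q/4)^2 = 0.25, so q/4 = 0.5 and q = 2.

q = 2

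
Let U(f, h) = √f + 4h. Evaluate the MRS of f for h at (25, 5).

MRS = 1/40

MU_f = 1/(2√f), MU_h = 4.
MRS = 1/(2√f) ÷ 4.
At (25, 5): MRS = 1/40.
The indifference curve has slope −1/40 at this bundle.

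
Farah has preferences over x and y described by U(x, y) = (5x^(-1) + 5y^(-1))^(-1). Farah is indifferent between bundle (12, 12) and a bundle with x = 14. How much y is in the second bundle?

y = 10.5

U depends on (x, y) only through S = 5x^(-1) + 5y^(-1), so equal utility means equal S. At (12, 12): S = 5/6.
With x = 14: 5·14^(-1) = 5/14, so 5y^(-1) = 5/6 − 5/14 = 10/21, i.e. y^(-1) = 2/21.
Hence y = 1/(2/21) = 10.5.
Check: U(14, 10.5) = 1.2.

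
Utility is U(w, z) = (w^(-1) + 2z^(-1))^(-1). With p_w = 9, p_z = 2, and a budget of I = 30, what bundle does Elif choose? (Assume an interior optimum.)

For CES with ρ = -1, MRS = (1/2)·(z/w)^2.
Tangency: set MRS = p_w/p_z = 9/2 = 4.5.
So (z/w)^2 = 9; taking the square root, z/w = 3, i.e. z = 3·w.
Substitute into the budget 9·w + 2·z = 30: 15·w = 30, so w* = 2 and z* = 3·2 = 6.

w* = 2, z* = 6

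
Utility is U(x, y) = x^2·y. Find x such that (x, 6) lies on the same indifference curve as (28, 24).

x = 56

U(28, 24) = 18816.
Set U(x, 6) = 18816 and solve.
With y = 6: x^2 = 18816/6 = 3136; taking the square root, x = 56.
Check: U(56, 6) = 18816.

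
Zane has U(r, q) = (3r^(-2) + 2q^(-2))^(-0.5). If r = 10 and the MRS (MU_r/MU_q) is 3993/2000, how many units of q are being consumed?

For CES with ρ = -2, MRS = (3/2)·(q/r)^3.
Setting (3/2)·(q/10)^3 = 3993/2000 gives (q/10)^3 = 1331/1000, so q/10 = 1.1 and q = 11.

q = 11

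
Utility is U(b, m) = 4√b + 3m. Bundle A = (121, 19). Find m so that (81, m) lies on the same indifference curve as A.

U(121, 19) = 101.
Set U(81, m) = 101 and solve.
With b = 81: √81 = 9, so 3m = 101 − 4·9 = 65 and m = 65/3.
Check: U(81, 65/3) = 101.

m = 65/3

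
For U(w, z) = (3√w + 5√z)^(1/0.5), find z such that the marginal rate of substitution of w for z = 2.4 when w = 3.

For CES with ρ = 0.5, MRS = (3/5)·√(z/w).
Setting (3/5)·√(z/3) = 2.4 gives √(z/3) = 4, so z/3 = 16 and z = 48.

z = 48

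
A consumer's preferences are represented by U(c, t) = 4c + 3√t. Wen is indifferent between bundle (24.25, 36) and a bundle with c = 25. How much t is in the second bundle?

t = 25

U(24.25, 36) = 115.
Set U(25, t) = 115 and solve.
With c = 25: 3√t = 115 − 4·25 = 15, so √t = 5 and t = 25.
Check: U(25, 25) = 115.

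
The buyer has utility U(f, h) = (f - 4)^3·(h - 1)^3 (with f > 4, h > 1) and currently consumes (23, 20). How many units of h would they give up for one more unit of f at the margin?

MRS = 1

MU_f = 3·(f−4)^2·(h−1)^3, MU_h = 3·(f−4)^3·(h−1)^2.
MRS = (h−1)/(f−4).
At (23, 20): MRS = 1.
The indifference curve has slope −1 at this bundle.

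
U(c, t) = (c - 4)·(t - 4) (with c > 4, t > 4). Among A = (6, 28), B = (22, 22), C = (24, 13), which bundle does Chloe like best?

Evaluate utility at each bundle:
U(A) = 48.
U(B) = 324.
U(C) = 180.
Highest utility is B, so B ≻ C ≻ A.

Bundle B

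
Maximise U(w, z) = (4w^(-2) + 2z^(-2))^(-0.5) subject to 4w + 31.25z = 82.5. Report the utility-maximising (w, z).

w* = 5, z* = 2

For CES with ρ = -2, MRS = (4/2)·(z/w)^3.
Tangency: set MRS = p_w/p_z = 4/31.25 = 16/125.
So (z/w)^3 = 8/125; taking the cube root, z/w = 0.4, i.e. z = 0.4·w.
Substitute into the budget 4·w + 31.25·z = 82.5: 16.5·w = 82.5, so w* = 5 and z* = 0.4·5 = 2.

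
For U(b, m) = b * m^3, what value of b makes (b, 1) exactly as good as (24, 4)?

b = 1536

U(24, 4) = 1536.
Set U(b, 1) = 1536 and solve.
With m = 1: 1^3 = 1, so b = 1536/1 = 1536.
Check: U(1536, 1) = 1536.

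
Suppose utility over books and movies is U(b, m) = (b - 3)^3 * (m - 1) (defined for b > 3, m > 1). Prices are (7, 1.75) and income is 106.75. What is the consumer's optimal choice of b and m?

MU_b = 3·(b−3)^2·(m−1), MU_m = (b−3)^3.
MRS = (3/1)·(m−1)/(b−3).
Tangency: set MRS = p_b/p_m = 7/1.75 = 4.
So (3/1)·(m − 1)/(b − 3) = 4, i.e. (m − 1) = (4/3)·(b − 3).
Rewrite the budget in excess-of-subsistence terms: 7·(b − 3) + 1.75·(m − 1) = 106.75 − 7·3 − 1.75·1 = 84.
Substituting, (28/3)·(b − 3) = 84, so b − 3 = 9 and b* = 12.
Then m − 1 = (4/3)·9 = 12, so m* = 13.

b* = 12, m* = 13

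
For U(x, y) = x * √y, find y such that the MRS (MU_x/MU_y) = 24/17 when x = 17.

MU_x = √y and MU_y = 0.5·x·y^(-0.5).
MRS = MU_x/MU_y = (2)·y/x.
Substitute x = 17: MRS = y/8.5. Setting y/8.5 = 24/17 gives y = (24/17)·8.5 = 12.

y = 12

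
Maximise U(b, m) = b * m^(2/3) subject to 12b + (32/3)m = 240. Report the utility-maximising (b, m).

b* = 12, m* = 9

MU_b = m^(2/3) and MU_m = 2/3·b·m^(-1/3).
MRS = MU_b/MU_m = (1.5)·m/b.
Tangency: set MRS = p_b/p_m = 12/(32/3) = 1.125.
So (1.5)·m/b = 1.125, i.e. m = 0.75·b.
Substitute into the budget 12·b + (32/3)·m = 240: 20·b = 240, so b* = 12.
Then m* = 0.75·12 = 9.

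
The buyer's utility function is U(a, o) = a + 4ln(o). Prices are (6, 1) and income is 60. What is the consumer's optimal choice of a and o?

MU_a = 1, MU_o = 4/o.
MRS = 1 ÷ (4/o).
Tangency: set MRS = p_a/p_o = 6/1 = 6.
MRS depends only on o: 0.25·o = 6 ⇒ o* = 6/0.25 = 24.
From the budget, 6·a = 60 − 1·24 = 36, so a* = 6.

a* = 6, o* = 24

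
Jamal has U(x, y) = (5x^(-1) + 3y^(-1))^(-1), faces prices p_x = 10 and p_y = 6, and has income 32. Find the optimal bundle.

For CES with ρ = -1, MRS = (5/3)·(y/x)^2.
Tangency: set MRS = p_x/p_y = 10/6 = 5/3.
So (y/x)^2 = 1; taking the square root, y/x = 1, i.e. y = x.
Substitute into the budget 10·x + 6·y = 32: 16·x = 32, so x* = 2 and y* = 2.

x* = 2, y* = 2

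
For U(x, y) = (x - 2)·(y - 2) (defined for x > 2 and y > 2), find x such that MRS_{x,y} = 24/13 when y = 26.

x = 15

MU_x = (y−2), MU_y = (x−2).
MRS = (y−2)/(x−2).
Substitute y = 26: MRS = 24/(x − 2). Setting this equal to 24/13 gives x − 2 = 24/(24/13) = 13, so x = 15.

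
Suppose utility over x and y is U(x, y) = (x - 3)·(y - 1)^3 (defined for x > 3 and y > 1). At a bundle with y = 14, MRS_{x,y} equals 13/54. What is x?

x = 21

MU_x = (y−1)^3, MU_y = 3·(x−3)·(y−1)^2.
MRS = (1/3)·(y−1)/(x−3).
Substitute y = 14: MRS = (13/3)/(x − 3). Setting this equal to 13/54 gives x − 3 = (13/3)/(13/54) = 18, so x = 21.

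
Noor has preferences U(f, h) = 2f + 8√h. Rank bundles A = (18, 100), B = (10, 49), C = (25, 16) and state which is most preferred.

Bundle A

Evaluate utility at each bundle:
U(A) = 116.000.
U(B) = 76.000.
U(C) = 82.000.
Highest utility is A, so A ≻ C ≻ B.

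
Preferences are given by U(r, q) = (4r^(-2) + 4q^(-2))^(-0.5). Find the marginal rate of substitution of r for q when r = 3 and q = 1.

MRS = 1/27

For CES with ρ = -2, MRS = (q/r)^3.
At (3, 1): MRS = 1/27.
That is, one extra unit of r is worth 1/27 units of q at the margin.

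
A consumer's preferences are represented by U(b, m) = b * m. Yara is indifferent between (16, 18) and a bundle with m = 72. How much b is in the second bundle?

b = 4

U(16, 18) = 288.
Set U(b, 72) = 288 and solve.
With m = 72: b = 288/72 = 4.
Check: U(4, 72) = 288.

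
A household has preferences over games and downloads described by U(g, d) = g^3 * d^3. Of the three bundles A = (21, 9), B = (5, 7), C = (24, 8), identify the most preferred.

Evaluate utility at each bundle:
U(A) = 6751269.
U(B) = 42875.
U(C) = 7077888.
Highest utility is C, so C ≻ A ≻ B.

Bundle C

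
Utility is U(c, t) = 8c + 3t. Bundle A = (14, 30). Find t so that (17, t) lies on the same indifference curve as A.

t = 22

U(14, 30) = 202.
Set U(17, t) = 202 and solve.
8·17 + 3t = 202 ⇒ 3t = 66 ⇒ t = 22.
Check: U(17, 22) = 202.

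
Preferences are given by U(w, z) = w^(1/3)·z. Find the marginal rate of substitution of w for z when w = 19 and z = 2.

MU_w = 1/3·w^(-2/3)·z and MU_z = w^(1/3).
MRS = MU_w/MU_z = (1/3)·z/w.
At (19, 2): MRS = 2/57.
The indifference curve has slope −2/57 at this bundle.

MRS = 2/57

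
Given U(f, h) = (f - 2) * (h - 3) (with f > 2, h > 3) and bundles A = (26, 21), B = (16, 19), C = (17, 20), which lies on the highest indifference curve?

Bundle A

Evaluate utility at each bundle:
U(A) = 432.
U(B) = 224.
U(C) = 255.
Highest utility is A, so A ≻ C ≻ B.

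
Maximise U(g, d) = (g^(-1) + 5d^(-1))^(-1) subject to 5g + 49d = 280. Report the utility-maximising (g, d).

g* = 7, d* = 5

For CES with ρ = -1, MRS = (1/5)·(d/g)^2.
Tangency: set MRS = p_g/p_d = 5/49.
So (d/g)^2 = 25/49; taking the square root, d/g = 5/7, i.e. d = (5/7)·g.
Substitute into the budget 5·g + 49·d = 280: 40·g = 280, so g* = 7 and d* = (5/7)·7 = 5.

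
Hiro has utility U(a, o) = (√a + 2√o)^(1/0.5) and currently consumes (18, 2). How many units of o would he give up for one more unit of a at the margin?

MRS = 1/6

For CES with ρ = 0.5, MRS = (1/2)·√(o/a).
At (18, 2): MRS = 1/6.
The indifference curve has slope −1/6 at this bundle.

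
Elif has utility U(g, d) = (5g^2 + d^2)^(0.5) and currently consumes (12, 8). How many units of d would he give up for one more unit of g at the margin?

For CES with ρ = 2, MRS = (5/1)·(d/g)^(-1).
At (12, 8): MRS = 7.5.
The indifference curve has slope −7.5 at this bundle.

MRS = 7.5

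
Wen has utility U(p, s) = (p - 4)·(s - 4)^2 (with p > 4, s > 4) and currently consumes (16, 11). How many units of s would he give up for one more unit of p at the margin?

MRS = 7/24

MU_p = (s−4)^2, MU_s = 2·(p−4)·(s−4).
MRS = (1/2)·(s−4)/(p−4).
At (16, 11): MRS = 7/24.
That is, one extra unit of p is worth 7/24 units of s at the margin.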